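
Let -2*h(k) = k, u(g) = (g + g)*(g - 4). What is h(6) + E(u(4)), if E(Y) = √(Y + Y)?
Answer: -3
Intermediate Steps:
u(g) = 2*g*(-4 + g) (u(g) = (2*g)*(-4 + g) = 2*g*(-4 + g))
E(Y) = √2*√Y (E(Y) = √(2*Y) = √2*√Y)
h(k) = -k/2
h(6) + E(u(4)) = -½*6 + √2*√(2*4*(-4 + 4)) = -3 + √2*√(2*4*0) = -3 + √2*√0 = -3 + √2*0 = -3 + 0 = -3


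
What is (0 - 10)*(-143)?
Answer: 1430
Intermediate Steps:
(0 - 10)*(-143) = -10*(-143) = 1430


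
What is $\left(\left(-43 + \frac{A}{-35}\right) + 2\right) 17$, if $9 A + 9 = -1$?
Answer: $- \frac{43877}{63} \approx -696.46$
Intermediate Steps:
$A = - \frac{10}{9}$ ($A = -1 + \frac{1}{9} \left(-1\right) = -1 - \frac{1}{9} = - \frac{10}{9} \approx -1.1111$)
$\left(\left(-43 + \frac{A}{-35}\right) + 2\right) 17 = \left(\left(-43 - \frac{10}{9 \left(-35\right)}\right) + 2\right) 17 = \left(\left(-43 - - \frac{2}{63}\right) + 2\right) 17 = \left(\left(-43 + \frac{2}{63}\right) + 2\right) 17 = \left(- \frac{2707}{63} + 2\right) 17 = \left(- \frac{2581}{63}\right) 17 = - \frac{43877}{63}$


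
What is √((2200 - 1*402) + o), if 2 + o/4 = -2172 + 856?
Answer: 3*I*√386 ≈ 58.941*I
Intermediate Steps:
o = -5272 (o = -8 + 4*(-2172 + 856) = -8 + 4*(-1316) = -8 - 5264 = -5272)
√((2200 - 1*402) + o) = √((2200 - 1*402) - 5272) = √((2200 - 402) - 5272) = √(1798 - 5272) = √(-3474) = 3*I*√386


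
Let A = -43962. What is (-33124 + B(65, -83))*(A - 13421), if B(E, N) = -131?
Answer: 1908271665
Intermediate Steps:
(-33124 + B(65, -83))*(A - 13421) = (-33124 - 131)*(-43962 - 13421) = -33255*(-57383) = 1908271665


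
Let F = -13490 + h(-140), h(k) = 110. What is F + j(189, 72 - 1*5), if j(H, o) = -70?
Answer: -13450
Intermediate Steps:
F = -13380 (F = -13490 + 110 = -13380)
F + j(189, 72 - 1*5) = -13380 - 70 = -13450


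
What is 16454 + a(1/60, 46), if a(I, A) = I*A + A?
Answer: 495023/30 ≈ 16501.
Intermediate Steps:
a(I, A) = A + A*I (a(I, A) = A*I + A = A + A*I)
16454 + a(1/60, 46) = 16454 + 46*(1 + 1/60) = 16454 + 46*(61/60) = 16454 + 1403/30 = 495023/30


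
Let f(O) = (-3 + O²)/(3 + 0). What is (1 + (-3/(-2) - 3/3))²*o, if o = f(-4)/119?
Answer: 39/476 ≈ 0.081933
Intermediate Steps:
f(O) = -1 + O²/3 (f(O) = (-3 + O²)/3 = (-3 + O²)*(⅓) = -1 + O²/3)
o = 13/357 (o = (-1 + (⅓)*(-4)²)/119 = (-1 + (⅓)*16)*(1/119) = (-1 + 16/3)*(1/119) = (13/3)*(1/119) = 13/357 ≈ 0.036415)
(1 + (-3/(-2) - 3/3))²*o = (1 + (-3/(-2) - 3/3))²*(13/357) = (1 + (-3*(-½) - 3*⅓))²*(13/357) = (1 + (3/2 - 1))²*(13/357) = (1 + ½)²*(13/357) = (3/2)²*(13/357) = (9/4)*(13/357) = 39/476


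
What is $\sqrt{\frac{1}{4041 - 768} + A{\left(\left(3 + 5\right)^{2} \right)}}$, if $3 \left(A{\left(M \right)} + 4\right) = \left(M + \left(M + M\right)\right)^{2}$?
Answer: $\frac{\sqrt{131592709509}}{3273} \approx 110.83$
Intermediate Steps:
$A{\left(M \right)} = -4 + 3 M^{2}$ ($A{\left(M \right)} = -4 + \frac{\left(M + \left(M + M\right)\right)^{2}}{3} = -4 + \frac{\left(M + 2 M\right)^{2}}{3} = -4 + \frac{\left(3 M\right)^{2}}{3} = -4 + \frac{9 M^{2}}{3} = -4 + 3 M^{2}$)
$\sqrt{\frac{1}{4041 - 768} + A{\left(\left(3 + 5\right)^{2} \right)}} = \sqrt{\frac{1}{4041 - 768} - \left(4 - 3 \left(\left(3 + 5\right)^{2}\right)^{2}\right)} = \sqrt{\frac{1}{3273} - \left(4 - 3 \left(8^{2}\right)^{2}\right)} = \sqrt{\frac{1}{3273} - \left(4 - 3 \cdot 64^{2}\right)} = \sqrt{\frac{1}{3273} + \left(-4 + 3 \cdot 4096\right)} = \sqrt{\frac{1}{3273} + \left(-4 + 12288\right)} = \sqrt{\frac{1}{3273} + 12284} = \sqrt{\frac{40205533}{3273}} = \frac{\sqrt{131592709509}}{3273}$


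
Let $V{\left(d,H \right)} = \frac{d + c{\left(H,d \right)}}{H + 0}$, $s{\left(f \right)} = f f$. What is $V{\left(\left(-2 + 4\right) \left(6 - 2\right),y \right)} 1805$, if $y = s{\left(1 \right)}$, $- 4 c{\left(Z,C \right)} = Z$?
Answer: $\frac{55955}{4} \approx 13989.0$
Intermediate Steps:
$c{\left(Z,C \right)} = - \frac{Z}{4}$
$s{\left(f \right)} = f^{2}$
$y = 1$ ($y = 1^{2} = 1$)
$V{\left(d,H \right)} = \frac{d - \frac{H}{4}}{H}$ ($V{\left(d,H \right)} = \frac{d - \frac{H}{4}}{H + 0} = \frac{d - \frac{H}{4}}{H}$)
$V{\left(\left(-2 + 4\right) \left(6 - 2\right),y \right)} 1805 = \frac{\left(-2 + 4\right) \left(6 - 2\right) - \frac{1}{4}}{1} \cdot 1805 = 1 \left(2 \cdot 4 - \frac{1}{4}\right) 1805 = 1 \left(8 - \frac{1}{4}\right) 1805 = 1 \cdot \frac{31}{4} \cdot 1805 = \frac{31}{4} \cdot 1805 = \frac{55955}{4}$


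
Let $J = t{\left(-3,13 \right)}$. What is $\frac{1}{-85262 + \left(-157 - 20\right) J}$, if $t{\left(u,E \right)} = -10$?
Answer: $- \frac{1}{83492} \approx -1.1977 \cdot 10^{-5}$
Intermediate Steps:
$J = -10$
$\frac{1}{-85262 + \left(-157 - 20\right) J} = \frac{1}{-85262 + \left(-157 - 20\right) \left(-10\right)} = \frac{1}{-85262 - -1770} = \frac{1}{-85262 + 1770} = \frac{1}{-83492} = - \frac{1}{83492}$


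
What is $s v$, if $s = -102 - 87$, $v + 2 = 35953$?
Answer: $-6794739$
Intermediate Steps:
$v = 35951$ ($v = -2 + 35953 = 35951$)
$s = -189$
$s v = \left(-189\right) 35951 = -6794739$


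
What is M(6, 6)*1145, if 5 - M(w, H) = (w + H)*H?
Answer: -76715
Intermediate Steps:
M(w, H) = 5 - H*(H + w) (M(w, H) = 5 - (w + H)*H = 5 - (H + w)*H = 5 - H*(H + w))
M(6, 6)*1145 = (5 - 1*6² - 1*6*6)*1145 = (5 - 1*36 - 36)*1145 = (5 - 36 - 36)*1145 = -67*1145 = -76715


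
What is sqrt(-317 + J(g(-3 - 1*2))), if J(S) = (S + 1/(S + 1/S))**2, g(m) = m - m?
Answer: I*sqrt(317) ≈ 17.805*I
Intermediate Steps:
g(m) = 0
sqrt(-317 + J(g(-3 - 1*2))) = sqrt(-317 + 0**2*(2 + 0**2)**2/(1 + 0**2)**2) = sqrt(-317 + 0*(2 + 0)**2/(1 + 0)**2) = sqrt(-317 + 0*2**2/1**2) = sqrt(-317 + 0*1*4) = sqrt(-317 + 0) = sqrt(-317) = I*sqrt(317)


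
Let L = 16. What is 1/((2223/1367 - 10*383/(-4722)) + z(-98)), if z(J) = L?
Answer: 3227487/59506100 ≈ 0.054238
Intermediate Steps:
z(J) = 16
1/((2223/1367 - 10*383/(-4722)) + z(-98)) = 1/((2223/1367 - 10*383/(-4722)) + 16) = 1/((2223*(1/1367) - 3830*(-1/4722)) + 16) = 1/((2223/1367 + 1915/2361) + 16) = 1/(7866308/3227487 + 16) = 1/(59506100/3227487) = 3227487/59506100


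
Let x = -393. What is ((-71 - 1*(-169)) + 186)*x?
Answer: -111612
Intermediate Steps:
((-71 - 1*(-169)) + 186)*x = ((-71 - 1*(-169)) + 186)*(-393) = ((-71 + 169) + 186)*(-393) = (98 + 186)*(-393) = 284*(-393) = -111612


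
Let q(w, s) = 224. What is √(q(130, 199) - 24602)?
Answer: I*√24378 ≈ 156.13*I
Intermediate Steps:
√(q(130, 199) - 24602) = √(224 - 24602) = √(-24378) = I*√24378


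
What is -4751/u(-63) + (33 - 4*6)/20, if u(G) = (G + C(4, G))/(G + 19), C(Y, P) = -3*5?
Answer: -2090089/780 ≈ -2679.6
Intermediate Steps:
C(Y, P) = -15
u(G) = (-15 + G)/(19 + G) (u(G) = (G - 15)/(G + 19) = (-15 + G)/(19 + G))
-4751/u(-63) + (33 - 4*6)/20 = -4751*(19 - 63)/(-15 - 63) + (33 - 4*6)/20 = -4751/(-78/(-44)) + (33 - 24)*(1/20) = -4751/((-1/44*(-78))) + 9*(1/20) = -4751/39/22 + 9/20 = -4751*22/39 + 9/20 = -104522/39 + 9/20 = -2090089/780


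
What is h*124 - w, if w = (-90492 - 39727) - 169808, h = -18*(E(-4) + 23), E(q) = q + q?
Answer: 266547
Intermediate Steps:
E(q) = 2*q
h = -270 (h = -18*(2*(-4) + 23) = -18*(-8 + 23) = -18*15 = -270)
w = -300027 (w = -130219 - 169808 = -300027)
h*124 - w = -270*124 - 1*(-300027) = -33480 + 300027 = 266547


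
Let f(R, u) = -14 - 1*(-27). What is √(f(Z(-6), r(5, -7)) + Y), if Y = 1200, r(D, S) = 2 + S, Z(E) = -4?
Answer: √1213 ≈ 34.828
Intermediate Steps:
f(R, u) = 13 (f(R, u) = -14 + 27 = 13)
√(f(Z(-6), r(5, -7)) + Y) = √(13 + 1200) = √1213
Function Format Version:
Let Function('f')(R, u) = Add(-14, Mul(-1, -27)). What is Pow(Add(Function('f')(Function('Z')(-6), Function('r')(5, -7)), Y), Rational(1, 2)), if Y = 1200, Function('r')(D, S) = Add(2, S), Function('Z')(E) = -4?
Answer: Pow(1213, Rational(1, 2)) ≈ 34.828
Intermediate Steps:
Function('f')(R, u) = 13 (Function('f')(R, u) = Add(-14, 27) = 13)
Pow(Add(Function('f')(Function('Z')(-6), Function('r')(5, -7)), Y), Rational(1, 2)) = Pow(Add(13, 1200), Rational(1, 2)) = Pow(1213, Rational(1, 2))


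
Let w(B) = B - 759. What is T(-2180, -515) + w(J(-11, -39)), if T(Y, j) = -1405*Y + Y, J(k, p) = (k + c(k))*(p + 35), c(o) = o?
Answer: 3060049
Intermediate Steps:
J(k, p) = 2*k*(35 + p) (J(k, p) = (k + k)*(p + 35) = (2*k)*(35 + p) = 2*k*(35 + p))
w(B) = -759 + B
T(Y, j) = -1404*Y
T(-2180, -515) + w(J(-11, -39)) = -1404*(-2180) + (-759 + 2*(-11)*(35 - 39)) = 3060720 + (-759 + 2*(-11)*(-4)) = 3060720 + (-759 + 88) = 3060720 - 671 = 3060049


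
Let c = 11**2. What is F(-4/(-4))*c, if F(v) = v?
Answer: 121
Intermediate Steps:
c = 121
F(-4/(-4))*c = -4/(-4)*121 = -4*(-1/4)*121 = 1*121 = 121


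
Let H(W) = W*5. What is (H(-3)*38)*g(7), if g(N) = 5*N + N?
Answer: -23940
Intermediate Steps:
g(N) = 6*N
H(W) = 5*W
(H(-3)*38)*g(7) = ((5*(-3))*38)*(6*7) = -15*38*42 = -570*42 = -23940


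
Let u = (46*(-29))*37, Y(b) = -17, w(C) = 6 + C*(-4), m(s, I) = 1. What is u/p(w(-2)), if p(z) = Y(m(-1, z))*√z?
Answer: 24679*√14/119 ≈ 775.97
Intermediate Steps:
w(C) = 6 - 4*C
u = -49358 (u = -1334*37 = -49358)
p(z) = -17*√z
u/p(w(-2)) = -49358*(-1/(17*√(6 - 4*(-2)))) = -49358*(-1/(17*√(6 + 8))) = -49358*(-√14/238) = -(-24679)*√14/119 = 24679*√14/119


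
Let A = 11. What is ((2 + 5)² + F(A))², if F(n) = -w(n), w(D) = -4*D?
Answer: 8649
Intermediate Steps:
F(n) = 4*n (F(n) = -(-4)*n = 4*n)
((2 + 5)² + F(A))² = ((2 + 5)² + 4*11)² = (7² + 44)² = (49 + 44)² = 93² = 8649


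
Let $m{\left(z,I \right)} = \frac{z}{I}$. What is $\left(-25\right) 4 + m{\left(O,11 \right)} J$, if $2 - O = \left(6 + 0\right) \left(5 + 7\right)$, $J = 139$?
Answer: $- \frac{10830}{11} \approx -984.54$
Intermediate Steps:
$O = -70$ ($O = 2 - \left(6 + 0\right) \left(5 + 7\right) = 2 - 6 \cdot 12 = 2 - 72 = -70$)
$\left(-25\right) 4 + m{\left(O,11 \right)} J = \left(-25\right) 4 + - \frac{70}{11} \cdot 139 = -100 + \left(-70\right) \frac{1}{11} \cdot 139 = -100 - \frac{9730}{11} = - \frac{10830}{11}$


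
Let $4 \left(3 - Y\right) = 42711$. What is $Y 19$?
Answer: $- \frac{811281}{4} \approx -2.0282 \cdot 10^{5}$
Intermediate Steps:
$Y = - \frac{42699}{4}$ ($Y = 3 - \frac{42711}{4} = - \frac{42699}{4} \approx -10675.0$)
$Y 19 = \left(- \frac{42699}{4}\right) 19 = - \frac{811281}{4}$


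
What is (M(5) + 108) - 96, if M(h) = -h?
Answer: 7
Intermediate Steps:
(M(5) + 108) - 96 = (-1*5 + 108) - 96 = (-5 + 108) - 96 = 103 - 96 = 7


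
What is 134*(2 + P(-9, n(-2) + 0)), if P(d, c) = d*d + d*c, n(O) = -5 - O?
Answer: 14740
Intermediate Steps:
P(d, c) = d² + c*d
134*(2 + P(-9, n(-2) + 0)) = 134*(2 - 9*(((-5 - 1*(-2)) + 0) - 9)) = 134*(2 - 9*(((-5 + 2) + 0) - 9)) = 134*(2 - 9*((-3 + 0) - 9)) = 134*(2 - 9*(-3 - 9)) = 134*(2 - 9*(-12)) = 134*(2 + 108) = 134*110 = 14740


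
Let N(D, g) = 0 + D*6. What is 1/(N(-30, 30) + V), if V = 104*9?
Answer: 1/756 ≈ 0.0013228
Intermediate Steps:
V = 936
N(D, g) = 6*D (N(D, g) = 0 + 6*D = 6*D)
1/(N(-30, 30) + V) = 1/(6*(-30) + 936) = 1/(-180 + 936) = 1/756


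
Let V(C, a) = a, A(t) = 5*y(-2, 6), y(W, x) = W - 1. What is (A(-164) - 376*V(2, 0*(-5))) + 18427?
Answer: 18412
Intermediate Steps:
y(W, x) = -1 + W
A(t) = -15 (A(t) = 5*(-1 - 2) = 5*(-3) = -15)
(A(-164) - 376*V(2, 0*(-5))) + 18427 = (-15 - 0*(-5)) + 18427 = (-15 - 376*0) + 18427 = (-15 + 0) + 18427 = -15 + 18427 = 18412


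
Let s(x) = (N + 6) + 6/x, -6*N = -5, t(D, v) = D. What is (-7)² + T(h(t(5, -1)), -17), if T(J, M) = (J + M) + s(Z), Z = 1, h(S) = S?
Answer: 299/6 ≈ 49.833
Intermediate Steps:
N = ⅚ (N = -⅙*(-5) = ⅚ ≈ 0.83333)
s(x) = 41/6 + 6/x (s(x) = (⅚ + 6) + 6/x = 41/6 + 6/x)
T(J, M) = 77/6 + J + M (T(J, M) = (J + M) + (41/6 + 6/1) = (J + M) + (41/6 + 6*1) = (J + M) + (41/6 + 6) = (J + M) + 77/6 = 77/6 + J + M)
(-7)² + T(h(t(5, -1)), -17) = (-7)² + (77/6 + 5 - 17) = 49 + ⅚ = 299/6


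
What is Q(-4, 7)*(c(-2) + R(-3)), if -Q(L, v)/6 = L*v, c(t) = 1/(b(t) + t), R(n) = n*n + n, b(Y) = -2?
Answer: 966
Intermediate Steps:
R(n) = n + n**2 (R(n) = n**2 + n = n + n**2)
c(t) = 1/(-2 + t)
Q(L, v) = -6*L*v
Q(-4, 7)*(c(-2) + R(-3)) = (-6*(-4)*7)*(1/(-2 - 2) - 3*(1 - 3)) = 168*(1/(-4) - 3*(-2)) = 168*(-1/4 + 6) = 168*(23/4) = 966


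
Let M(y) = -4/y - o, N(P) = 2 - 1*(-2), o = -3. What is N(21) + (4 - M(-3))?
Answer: 11/3 ≈ 3.6667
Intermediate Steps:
N(P) = 4 (N(P) = 2 + 2 = 4)
M(y) = 3 - 4/y (M(y) = -4/y - 1*(-3) = -4/y + 3 = 3 - 4/y)
N(21) + (4 - M(-3)) = 4 + (4 - (3 - 4/(-3))) = 4 + (4 - (3 - 4*(-⅓))) = 4 + (4 - (3 + 4/3)) = 4 + (4 - 1*13/3) = 4 + (4 - 13/3) = 4 - ⅓ = 11/3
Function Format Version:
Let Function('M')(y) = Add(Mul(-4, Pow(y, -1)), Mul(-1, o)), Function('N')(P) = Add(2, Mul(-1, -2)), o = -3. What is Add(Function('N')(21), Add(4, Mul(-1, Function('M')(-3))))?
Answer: Rational(11, 3) ≈ 3.6667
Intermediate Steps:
Function('N')(P) = 4 (Function('N')(P) = Add(2, 2) = 4)
Function('M')(y) = Add(3, Mul(-4, Pow(y, -1))) (Function('M')(y) = Add(Mul(-4, Pow(y, -1)), Mul(-1, -3)) = Add(Mul(-4, Pow(y, -1)), 3) = Add(3, Mul(-4, Pow(y, -1))))
Add(Function('N')(21), Add(4, Mul(-1, Function('M')(-3)))) = Add(4, Add(4, Mul(-1, Add(3, Mul(-4, Pow(-3, -1)))))) = Add(4, Add(4, Mul(-1, Add(3, Mul(-4, Rational(-1, 3)))))) = Add(4, Add(4, Mul(-1, Add(3, Rational(4, 3))))) = Add(4, Add(4, Mul(-1, Rational(13, 3)))) = Add(4, Add(4, Rational(-13, 3))) = Add(4, Rational(-1, 3)) = Rational(11, 3)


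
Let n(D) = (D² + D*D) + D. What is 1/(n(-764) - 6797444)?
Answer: -1/5630816 ≈ -1.7759e-7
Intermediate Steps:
n(D) = D + 2*D² (n(D) = (D² + D²) + D = 2*D² + D = D + 2*D²)
1/(n(-764) - 6797444) = 1/(-764*(1 + 2*(-764)) - 6797444) = 1/(-764*(1 - 1528) - 6797444) = 1/(-764*(-1527) - 6797444) = 1/(1166628 - 6797444) = 1/(-5630816) = -1/5630816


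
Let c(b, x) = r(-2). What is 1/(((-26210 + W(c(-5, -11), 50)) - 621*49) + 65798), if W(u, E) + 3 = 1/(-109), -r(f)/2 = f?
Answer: 109/998003 ≈ 0.00010922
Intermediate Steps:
r(f) = -2*f
c(b, x) = 4 (c(b, x) = -2*(-2) = 4)
W(u, E) = -328/109 (W(u, E) = -3 + 1/(-109) = -3 - 1/109 = -328/109)
1/(((-26210 + W(c(-5, -11), 50)) - 621*49) + 65798) = 1/(((-26210 - 328/109) - 621*49) + 65798) = 1/((-2857218/109 - 30429) + 65798) = 1/(-6173979/109 + 65798) = 1/(998003/109) = 109/998003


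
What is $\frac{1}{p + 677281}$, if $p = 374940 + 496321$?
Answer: $\frac{1}{1548542} \approx 6.4577 \cdot 10^{-7}$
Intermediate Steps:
$p = 871261$
$\frac{1}{p + 677281} = \frac{1}{871261 + 677281} = \frac{1}{1548542}$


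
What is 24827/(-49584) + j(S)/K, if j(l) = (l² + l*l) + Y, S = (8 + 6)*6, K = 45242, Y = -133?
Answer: -215044199/1121639664 ≈ -0.19172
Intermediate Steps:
S = 84 (S = 14*6 = 84)
j(l) = -133 + 2*l² (j(l) = (l² + l*l) - 133 = (l² + l²) - 133 = 2*l² - 133 = -133 + 2*l²)
24827/(-49584) + j(S)/K = 24827/(-49584) + (-133 + 2*84²)/45242 = 24827*(-1/49584) + (-133 + 2*7056)*(1/45242) = -24827/49584 + (-133 + 14112)*(1/45242) = -24827/49584 + 13979*(1/45242) = -24827/49584 + 13979/45242 = -215044199/1121639664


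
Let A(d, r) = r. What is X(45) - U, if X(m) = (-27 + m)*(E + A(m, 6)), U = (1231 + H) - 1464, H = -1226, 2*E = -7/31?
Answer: 48514/31 ≈ 1565.0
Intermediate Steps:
E = -7/62 (E = (-7/31)/2 = (-7*1/31)/2 = (½)*(-7/31) = -7/62 ≈ -0.11290)
U = -1459 (U = (1231 - 1226) - 1464 = 5 - 1464 = -1459)
X(m) = -9855/62 + 365*m/62 (X(m) = (-27 + m)*(-7/62 + 6) = (-27 + m)*(365/62) = -9855/62 + 365*m/62)
X(45) - U = (-9855/62 + (365/62)*45) - 1*(-1459) = (-9855/62 + 16425/62) + 1459 = 3285/31 + 1459 = 48514/31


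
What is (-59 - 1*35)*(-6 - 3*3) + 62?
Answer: 1472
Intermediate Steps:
(-59 - 1*35)*(-6 - 3*3) + 62 = (-59 - 35)*(-6 - 9) + 62 = -94*(-15) + 62 = 1410 + 62 = 1472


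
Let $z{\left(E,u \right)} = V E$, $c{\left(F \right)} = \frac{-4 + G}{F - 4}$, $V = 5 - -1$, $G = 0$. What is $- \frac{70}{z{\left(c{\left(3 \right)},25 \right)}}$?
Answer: $- \frac{35}{12} \approx -2.9167$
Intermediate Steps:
$V = 6$ ($V = 5 + 1 = 6$)
$c{\left(F \right)} = - \frac{4}{-4 + F}$ ($c{\left(F \right)} = \frac{-4 + 0}{F - 4} = - \frac{4}{-4 + F}$)
$z{\left(E,u \right)} = 6 E$
$- \frac{70}{z{\left(c{\left(3 \right)},25 \right)}} = - \frac{70}{6 \left(- \frac{4}{-4 + 3}\right)} = - \frac{70}{6 \left(- \frac{4}{-1}\right)} = - \frac{70}{6 \left(\left(-4\right) \left(-1\right)\right)} = - \frac{70}{6 \cdot 4} = - \frac{70}{24} = \left(-70\right) \frac{1}{24} = - \frac{35}{12}$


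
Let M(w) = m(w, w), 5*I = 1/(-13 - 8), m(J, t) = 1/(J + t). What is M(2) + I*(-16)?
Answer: 169/420 ≈ 0.40238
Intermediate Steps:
I = -1/105 (I = 1/(5*(-13 - 8)) = (⅕)/(-21) = (⅕)*(-1/21) = -1/105 ≈ -0.0095238)
M(w) = 1/(2*w) (M(w) = 1/(w + w) = 1/(2*w))
M(2) + I*(-16) = (½)/2 - 1/105*(-16) = (½)*(½) + 16/105 = ¼ + 16/105 = 169/420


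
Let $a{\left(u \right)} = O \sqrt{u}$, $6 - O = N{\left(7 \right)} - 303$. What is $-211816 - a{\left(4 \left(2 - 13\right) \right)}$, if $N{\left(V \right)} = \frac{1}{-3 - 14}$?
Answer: $-211816 - \frac{10508 i \sqrt{11}}{17} \approx -2.1182 \cdot 10^{5} - 2050.1 i$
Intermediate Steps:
$N{\left(V \right)} = - \frac{1}{17}$ ($N{\left(V \right)} = \frac{1}{-17} = - \frac{1}{17}$)
$O = \frac{5254}{17}$ ($O = 6 - \left(- \frac{1}{17} - 303\right) = 6 - - \frac{5152}{17} = 6 + \frac{5152}{17} = \frac{5254}{17} \approx 309.06$)
$a{\left(u \right)} = \frac{5254 \sqrt{u}}{17}$
$-211816 - a{\left(4 \left(2 - 13\right) \right)} = -211816 - \frac{5254 \sqrt{4 \left(2 - 13\right)}}{17} = -211816 - \frac{5254 \sqrt{4 \left(-11\right)}}{17} = -211816 - \frac{5254 \sqrt{-44}}{17} = -211816 - \frac{5254 \cdot 2 i \sqrt{11}}{17} = -211816 - \frac{10508 i \sqrt{11}}{17}$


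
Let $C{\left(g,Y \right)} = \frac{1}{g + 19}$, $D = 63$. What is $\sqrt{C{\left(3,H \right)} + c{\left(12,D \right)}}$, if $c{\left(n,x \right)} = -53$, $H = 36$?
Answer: $\frac{i \sqrt{25630}}{22} \approx 7.277 i$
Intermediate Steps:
$C{\left(g,Y \right)} = \frac{1}{19 + g}$
$\sqrt{C{\left(3,H \right)} + c{\left(12,D \right)}} = \sqrt{\frac{1}{19 + 3} - 53} = \sqrt{\frac{1}{22} - 53} = \sqrt{- \frac{1165}{22}} = \frac{i \sqrt{25630}}{22}$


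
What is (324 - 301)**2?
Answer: 529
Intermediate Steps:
(324 - 301)**2 = 23**2 = 529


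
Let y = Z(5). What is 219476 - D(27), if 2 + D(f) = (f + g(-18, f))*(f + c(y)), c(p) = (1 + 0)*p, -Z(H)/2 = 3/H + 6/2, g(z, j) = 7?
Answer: 1094024/5 ≈ 2.1880e+5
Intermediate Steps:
Z(H) = -6 - 6/H (Z(H) = -2*(3/H + 6/2) = -2*(3/H + 6*(½)) = -2*(3/H + 3) = -2*(3 + 3/H) = -6 - 6/H)
y = -36/5 (y = -6 - 6/5 = -36/5 ≈ -7.2000)
c(p) = p (c(p) = 1*p = p)
D(f) = -2 + (7 + f)*(-36/5 + f) (D(f) = -2 + (f + 7)*(f - 36/5) = -2 + (7 + f)*(-36/5 + f))
219476 - D(27) = 219476 - (-262/5 + 27² - ⅕*27) = 219476 - (-262/5 + 729 - 27/5) = 219476 - 1*3356/5 = 219476 - 3356/5 = 1094024/5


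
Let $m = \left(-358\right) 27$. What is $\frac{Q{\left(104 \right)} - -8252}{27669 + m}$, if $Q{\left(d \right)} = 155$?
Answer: $\frac{8407}{18003} \approx 0.46698$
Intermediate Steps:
$m = -9666$
$\frac{Q{\left(104 \right)} - -8252}{27669 + m} = \frac{155 - -8252}{27669 - 9666} = \frac{155 + \left(-1055 + 9307\right)}{18003} = \left(155 + 8252\right) \frac{1}{18003} = 8407 \cdot \frac{1}{18003} = \frac{8407}{18003}$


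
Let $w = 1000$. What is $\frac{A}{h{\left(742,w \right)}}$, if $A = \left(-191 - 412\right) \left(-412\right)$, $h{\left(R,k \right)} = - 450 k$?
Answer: $- \frac{6901}{12500} \approx -0.55208$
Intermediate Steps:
$A = 248436$ ($A = \left(-603\right) \left(-412\right) = 248436$)
$\frac{A}{h{\left(742,w \right)}} = \frac{248436}{\left(-450\right) 1000} = \frac{248436}{-450000} = 248436 \left(- \frac{1}{450000}\right) = - \frac{6901}{12500}$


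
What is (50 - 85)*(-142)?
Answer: 4970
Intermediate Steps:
(50 - 85)*(-142) = -35*(-142) = 4970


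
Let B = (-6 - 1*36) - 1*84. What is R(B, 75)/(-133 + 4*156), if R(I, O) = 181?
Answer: 181/491 ≈ 0.36864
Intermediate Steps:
B = -126 (B = (-6 - 36) - 84 = -42 - 84 = -126)
R(B, 75)/(-133 + 4*156) = 181/(-133 + 4*156) = 181/(-133 + 624) = 181/491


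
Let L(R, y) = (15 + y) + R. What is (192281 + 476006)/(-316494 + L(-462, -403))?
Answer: -668287/317344 ≈ -2.1059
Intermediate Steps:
L(R, y) = 15 + R + y
(192281 + 476006)/(-316494 + L(-462, -403)) = (192281 + 476006)/(-316494 + (15 - 462 - 403)) = 668287/(-316494 - 850) = 668287/(-317344) = 668287*(-1/317344) = -668287/317344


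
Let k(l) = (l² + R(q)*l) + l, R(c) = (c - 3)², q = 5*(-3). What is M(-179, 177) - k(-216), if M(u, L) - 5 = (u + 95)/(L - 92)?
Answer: 2001581/85 ≈ 23548.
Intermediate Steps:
q = -15
R(c) = (-3 + c)²
k(l) = l² + 325*l (k(l) = (l² + (-3 - 15)²*l) + l = (l² + (-18)²*l) + l = (l² + 324*l) + l = l² + 325*l)
M(u, L) = 5 + (95 + u)/(-92 + L) (M(u, L) = 5 + (u + 95)/(L - 92) = 5 + (95 + u)/(-92 + L))
M(-179, 177) - k(-216) = (-365 - 179 + 5*177)/(-92 + 177) - (-216)*(325 - 216) = (-365 - 179 + 885)/85 - (-216)*109 = (1/85)*341 - 1*(-23544) = 341/85 + 23544 = 2001581/85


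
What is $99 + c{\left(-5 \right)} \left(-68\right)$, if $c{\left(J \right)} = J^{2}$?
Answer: $-1601$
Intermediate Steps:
$99 + c{\left(-5 \right)} \left(-68\right) = 99 + \left(-5\right)^{2} \left(-68\right) = 99 + 25 \left(-68\right) = 99 - 1700 = -1601$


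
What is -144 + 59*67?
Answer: 3809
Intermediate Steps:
-144 + 59*67 = -144 + 3953 = 3809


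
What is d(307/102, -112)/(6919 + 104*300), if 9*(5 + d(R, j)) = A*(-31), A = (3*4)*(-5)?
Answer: 605/114357 ≈ 0.0052904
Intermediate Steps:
A = -60 (A = 12*(-5) = -60)
d(R, j) = 605/3 (d(R, j) = -5 + (-60*(-31))/9 = -5 + (⅑)*1860 = -5 + 620/3 = 605/3)
d(307/102, -112)/(6919 + 104*300) = 605/(3*(6919 + 104*300)) = 605/(3*(6919 + 31200)) = (605/3)/38119 = (605/3)*(1/38119) = 605/114357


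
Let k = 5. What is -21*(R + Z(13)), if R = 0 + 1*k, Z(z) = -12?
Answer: 147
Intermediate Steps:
R = 5 (R = 0 + 1*5 = 0 + 5 = 5)
-21*(R + Z(13)) = -21*(5 - 12) = -21*(-7) = 147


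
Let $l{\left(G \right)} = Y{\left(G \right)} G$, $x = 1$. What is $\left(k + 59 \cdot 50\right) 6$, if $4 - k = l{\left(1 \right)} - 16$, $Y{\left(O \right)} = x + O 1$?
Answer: $17808$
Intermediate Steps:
$Y{\left(O \right)} = 1 + O$ ($Y{\left(O \right)} = 1 + O 1 = 1 + O$)
$l{\left(G \right)} = G \left(1 + G\right)$ ($l{\left(G \right)} = \left(1 + G\right) G = G \left(1 + G\right)$)
$k = 18$ ($k = 4 - \left(1 \left(1 + 1\right) - 16\right) = 4 - \left(1 \cdot 2 - 16\right) = 4 - \left(2 - 16\right) = 4 - -14 = 4 + 14 = 18$)
$\left(k + 59 \cdot 50\right) 6 = \left(18 + 59 \cdot 50\right) 6 = \left(18 + 2950\right) 6 = 2968 \cdot 6 = 17808$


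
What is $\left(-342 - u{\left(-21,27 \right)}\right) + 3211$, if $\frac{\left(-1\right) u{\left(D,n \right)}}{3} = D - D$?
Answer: $2869$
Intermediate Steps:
$u{\left(D,n \right)} = 0$ ($u{\left(D,n \right)} = - 3 \left(D - D\right) = \left(-3\right) 0 = 0$)
$\left(-342 - u{\left(-21,27 \right)}\right) + 3211 = \left(-342 - 0\right) + 3211 = \left(-342 + 0\right) + 3211 = -342 + 3211 = 2869$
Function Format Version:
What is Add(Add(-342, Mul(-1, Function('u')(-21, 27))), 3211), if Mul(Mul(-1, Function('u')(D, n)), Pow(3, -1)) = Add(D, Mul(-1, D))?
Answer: 2869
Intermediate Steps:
Function('u')(D, n) = 0 (Function('u')(D, n) = Mul(-3, Add(D, Mul(-1, D))) = Mul(-3, 0) = 0)
Add(Add(-342, Mul(-1, Function('u')(-21, 27))), 3211) = Add(Add(-342, Mul(-1, 0)), 3211) = Add(Add(-342, 0), 3211) = Add(-342, 3211) = 2869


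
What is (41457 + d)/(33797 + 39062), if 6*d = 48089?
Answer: 296831/437154 ≈ 0.67901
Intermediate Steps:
d = 48089/6 (d = (1/6)*48089 = 48089/6 ≈ 8014.8)
(41457 + d)/(33797 + 39062) = (41457 + 48089/6)/(33797 + 39062) = (296831/6)/72859 = (296831/6)*(1/72859) = 296831/437154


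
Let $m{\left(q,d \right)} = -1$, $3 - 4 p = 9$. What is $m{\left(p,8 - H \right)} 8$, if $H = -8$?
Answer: $-8$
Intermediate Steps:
$p = - \frac{3}{2}$ ($p = \frac{3}{4} - \frac{9}{4} = - \frac{3}{2} \approx -1.5$)
$m{\left(p,8 - H \right)} 8 = \left(-1\right) 8 = -8$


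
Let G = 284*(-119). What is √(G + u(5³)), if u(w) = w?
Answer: I*√33671 ≈ 183.5*I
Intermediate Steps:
G = -33796
√(G + u(5³)) = √(-33796 + 5³) = √(-33796 + 125) = √(-33671) = I*√33671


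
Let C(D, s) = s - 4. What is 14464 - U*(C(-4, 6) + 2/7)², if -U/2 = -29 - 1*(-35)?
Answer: 711808/49 ≈ 14527.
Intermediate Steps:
U = -12 (U = -2*(-29 - 1*(-35)) = -2*(-29 + 35) = -2*6 = -12)
C(D, s) = -4 + s
14464 - U*(C(-4, 6) + 2/7)² = 14464 - (-12)*((-4 + 6) + 2/7)² = 14464 - (-12)*(2 + 2*(⅐))² = 14464 - (-12)*(2 + 2/7)² = 14464 - (-12)*(16/7)² = 14464 - (-12)*256/49 = 14464 - 1*(-3072/49) = 14464 + 3072/49 = 711808/49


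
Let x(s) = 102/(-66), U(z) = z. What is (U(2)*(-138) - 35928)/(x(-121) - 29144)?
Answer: 132748/106867 ≈ 1.2422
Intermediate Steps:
x(s) = -17/11 (x(s) = 102*(-1/66) = -17/11)
(U(2)*(-138) - 35928)/(x(-121) - 29144) = (2*(-138) - 35928)/(-17/11 - 29144) = (-276 - 35928)/(-320601/11) = -36204*(-11/320601) = 132748/106867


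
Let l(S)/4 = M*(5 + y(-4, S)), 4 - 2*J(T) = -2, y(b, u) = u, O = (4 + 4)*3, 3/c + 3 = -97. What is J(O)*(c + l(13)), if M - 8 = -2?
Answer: 129591/100 ≈ 1295.9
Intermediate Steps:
c = -3/100 (c = 3/(-3 - 97) = 3/(-100) = 3*(-1/100) = -3/100 ≈ -0.030000)
O = 24 (O = 8*3 = 24)
J(T) = 3 (J(T) = 2 - 1/2*(-2) = 2 + 1 = 3)
M = 6 (M = 8 - 2 = 6)
l(S) = 120 + 24*S (l(S) = 4*(6*(5 + S)) = 4*(30 + 6*S) = 120 + 24*S)
J(O)*(c + l(13)) = 3*(-3/100 + (120 + 24*13)) = 3*(-3/100 + (120 + 312)) = 3*(-3/100 + 432) = 3*(43197/100) = 129591/100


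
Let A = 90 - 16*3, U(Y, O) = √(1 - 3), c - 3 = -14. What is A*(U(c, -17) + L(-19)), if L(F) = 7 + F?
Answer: -504 + 42*I*√2 ≈ -504.0 + 59.397*I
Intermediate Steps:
c = -11 (c = 3 - 14 = -11)
U(Y, O) = I*√2 (U(Y, O) = √(-2) = I*√2)
A = 42 (A = 90 - 1*48 = 90 - 48 = 42)
A*(U(c, -17) + L(-19)) = 42*(I*√2 + (7 - 19)) = 42*(I*√2 - 12) = 42*(-12 + I*√2) = -504 + 42*I*√2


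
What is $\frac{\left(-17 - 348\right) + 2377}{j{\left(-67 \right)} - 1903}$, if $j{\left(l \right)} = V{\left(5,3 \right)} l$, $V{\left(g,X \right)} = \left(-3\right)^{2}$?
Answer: $- \frac{1006}{1253} \approx -0.80287$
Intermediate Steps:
$V{\left(g,X \right)} = 9$
$j{\left(l \right)} = 9 l$
$\frac{\left(-17 - 348\right) + 2377}{j{\left(-67 \right)} - 1903} = \frac{\left(-17 - 348\right) + 2377}{9 \left(-67\right) - 1903} = \frac{\left(-17 - 348\right) + 2377}{-603 - 1903} = \frac{-365 + 2377}{-2506} = 2012 \left(- \frac{1}{2506}\right) = - \frac{1006}{1253}$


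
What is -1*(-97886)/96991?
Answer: 97886/96991 ≈ 1.0092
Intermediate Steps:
-1*(-97886)/96991 = 97886*(1/96991) = 97886/96991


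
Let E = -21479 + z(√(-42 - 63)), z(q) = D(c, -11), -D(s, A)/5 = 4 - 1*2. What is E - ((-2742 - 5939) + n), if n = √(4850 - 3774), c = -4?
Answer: -12808 - 2*√269 ≈ -12841.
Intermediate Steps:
n = 2*√269 (n = √1076 = 2*√269 ≈ 32.802)
D(s, A) = -10 (D(s, A) = -5*(4 - 1*2) = -5*(4 - 2) = -5*2 = -10)
z(q) = -10
E = -21489 (E = -21479 - 10 = -21489)
E - ((-2742 - 5939) + n) = -21489 - ((-2742 - 5939) + 2*√269) = -21489 - (-8681 + 2*√269) = -21489 + (8681 - 2*√269) = -12808 - 2*√269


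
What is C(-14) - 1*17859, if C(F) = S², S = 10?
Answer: -17759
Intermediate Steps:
C(F) = 100 (C(F) = 10² = 100)
C(-14) - 1*17859 = 100 - 1*17859 = 100 - 17859 = -17759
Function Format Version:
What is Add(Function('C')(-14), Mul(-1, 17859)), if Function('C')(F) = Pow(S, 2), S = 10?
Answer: -17759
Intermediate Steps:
Function('C')(F) = 100 (Function('C')(F) = Pow(10, 2) = 100)
Add(Function('C')(-14), Mul(-1, 17859)) = Add(100, Mul(-1, 17859)) = Add(100, -17859) = -17759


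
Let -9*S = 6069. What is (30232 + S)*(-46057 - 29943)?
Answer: -6739148000/3 ≈ -2.2464e+9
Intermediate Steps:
S = -2023/3 (S = -1/9*6069 = -2023/3 ≈ -674.33)
(30232 + S)*(-46057 - 29943) = (30232 - 2023/3)*(-46057 - 29943) = (88673/3)*(-76000) = -6739148000/3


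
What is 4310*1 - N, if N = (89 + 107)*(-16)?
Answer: 7446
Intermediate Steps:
N = -3136 (N = 196*(-16) = -3136)
4310*1 - N = 4310*1 - 1*(-3136) = 4310 + 3136 = 7446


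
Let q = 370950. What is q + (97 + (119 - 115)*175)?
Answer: 371747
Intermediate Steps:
q + (97 + (119 - 115)*175) = 370950 + (97 + (119 - 115)*175) = 370950 + (97 + 4*175) = 370950 + (97 + 700) = 370950 + 797 = 371747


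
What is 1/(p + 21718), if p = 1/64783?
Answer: 64783/1406957195 ≈ 4.6045e-5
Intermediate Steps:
p = 1/64783 ≈ 1.5436e-5
1/(p + 21718) = 1/(1/64783 + 21718) = 1/(1406957195/64783) = 64783/1406957195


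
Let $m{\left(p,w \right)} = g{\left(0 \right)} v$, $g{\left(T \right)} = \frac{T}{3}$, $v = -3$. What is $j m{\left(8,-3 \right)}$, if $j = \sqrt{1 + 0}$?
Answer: $0$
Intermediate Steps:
$g{\left(T \right)} = \frac{T}{3}$ ($g{\left(T \right)} = T \frac{1}{3} = \frac{T}{3}$)
$m{\left(p,w \right)} = 0$ ($m{\left(p,w \right)} = \frac{1}{3} \cdot 0 \left(-3\right) = 0 \left(-3\right) = 0$)
$j = 1$ ($j = \sqrt{1} = 1$)
$j m{\left(8,-3 \right)} = 1 \cdot 0 = 0$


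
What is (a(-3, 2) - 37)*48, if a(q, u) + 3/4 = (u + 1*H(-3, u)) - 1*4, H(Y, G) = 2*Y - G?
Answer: -2292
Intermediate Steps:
H(Y, G) = -G + 2*Y
a(q, u) = -43/4 (a(q, u) = -¾ + ((u + 1*(-u + 2*(-3))) - 1*4) = -¾ + ((u + 1*(-u - 6)) - 4) = -¾ + ((u + 1*(-6 - u)) - 4) = -¾ + ((u + (-6 - u)) - 4) = -¾ + (-6 - 4) = -¾ - 10 = -43/4)
(a(-3, 2) - 37)*48 = (-43/4 - 37)*48 = -191/4*48 = -2292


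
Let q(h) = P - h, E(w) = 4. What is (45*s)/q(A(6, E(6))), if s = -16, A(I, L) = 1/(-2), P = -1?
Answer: 1440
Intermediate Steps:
A(I, L) = -½
q(h) = -1 - h
(45*s)/q(A(6, E(6))) = (45*(-16))/(-1 - 1*(-½)) = -720/(-1 + ½) = -720/(-½) = -720*(-2) = 1440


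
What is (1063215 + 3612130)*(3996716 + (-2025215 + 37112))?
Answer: 9390958746485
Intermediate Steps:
(1063215 + 3612130)*(3996716 + (-2025215 + 37112)) = 4675345*(3996716 - 1988103) = 4675345*2008613 = 9390958746485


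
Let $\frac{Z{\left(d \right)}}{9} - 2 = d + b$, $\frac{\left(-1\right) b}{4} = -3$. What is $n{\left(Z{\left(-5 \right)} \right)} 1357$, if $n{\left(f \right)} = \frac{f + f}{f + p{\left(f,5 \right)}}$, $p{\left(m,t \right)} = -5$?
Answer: $\frac{109917}{38} \approx 2892.6$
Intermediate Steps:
$b = 12$ ($b = \left(-4\right) \left(-3\right) = 12$)
$Z{\left(d \right)} = 126 + 9 d$ ($Z{\left(d \right)} = 18 + 9 \left(d + 12\right) = 18 + 9 \left(12 + d\right) = 18 + \left(108 + 9 d\right) = 126 + 9 d$)
$n{\left(f \right)} = \frac{2 f}{-5 + f}$ ($n{\left(f \right)} = \frac{f + f}{f - 5} = \frac{2 f}{-5 + f}$)
$n{\left(Z{\left(-5 \right)} \right)} 1357 = \frac{2 \left(126 + 9 \left(-5\right)\right)}{-5 + \left(126 + 9 \left(-5\right)\right)} 1357 = \frac{2 \left(126 - 45\right)}{-5 + \left(126 - 45\right)} 1357 = 2 \cdot 81 \frac{1}{-5 + 81} \cdot 1357 = 2 \cdot 81 \cdot \frac{1}{76} \cdot 1357 = \frac{81}{38} \cdot 1357 = \frac{109917}{38}$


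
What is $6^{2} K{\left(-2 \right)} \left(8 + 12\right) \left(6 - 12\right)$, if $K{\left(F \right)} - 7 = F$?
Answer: $-21600$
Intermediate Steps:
$K{\left(F \right)} = 7 + F$
$6^{2} K{\left(-2 \right)} \left(8 + 12\right) \left(6 - 12\right) = 6^{2} \left(7 - 2\right) \left(8 + 12\right) \left(6 - 12\right) = 36 \cdot 5 \cdot 20 \left(-6\right) = 180 \left(-120\right) = -21600$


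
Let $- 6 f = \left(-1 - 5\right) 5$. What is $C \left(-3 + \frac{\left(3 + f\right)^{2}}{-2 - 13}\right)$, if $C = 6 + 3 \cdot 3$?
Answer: $-109$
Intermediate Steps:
$f = 5$ ($f = - \frac{\left(-1 - 5\right) 5}{6} = - \frac{\left(-6\right) 5}{6} = \left(- \frac{1}{6}\right) \left(-30\right) = 5$)
$C = 15$ ($C = 6 + 9 = 15$)
$C \left(-3 + \frac{\left(3 + f\right)^{2}}{-2 - 13}\right) = 15 \left(-3 + \frac{\left(3 + 5\right)^{2}}{-2 - 13}\right) = 15 \left(-3 + \frac{8^{2}}{-2 - 13}\right) = 15 \left(-3 + \frac{64}{-15}\right) = 15 \left(-3 + 64 \left(- \frac{1}{15}\right)\right) = 15 \left(-3 - \frac{64}{15}\right) = 15 \left(- \frac{109}{15}\right) = -109$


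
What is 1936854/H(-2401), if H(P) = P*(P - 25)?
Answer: 968427/2912413 ≈ 0.33252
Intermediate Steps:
H(P) = P*(-25 + P)
1936854/H(-2401) = 1936854/((-2401*(-25 - 2401))) = 1936854/((-2401*(-2426))) = 1936854/5824826 = 1936854*(1/5824826) = 968427/2912413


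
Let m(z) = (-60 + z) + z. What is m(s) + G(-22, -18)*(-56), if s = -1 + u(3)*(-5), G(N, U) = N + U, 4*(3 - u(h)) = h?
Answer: 4311/2 ≈ 2155.5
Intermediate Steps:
u(h) = 3 - h/4
s = -49/4 (s = -1 + (3 - 1/4*3)*(-5) = -1 + (3 - 3/4)*(-5) = -1 + (9/4)*(-5) = -1 - 45/4 = -49/4 ≈ -12.250)
m(z) = -60 + 2*z
m(s) + G(-22, -18)*(-56) = (-60 + 2*(-49/4)) + (-22 - 18)*(-56) = (-60 - 49/2) - 40*(-56) = -169/2 + 2240 = 4311/2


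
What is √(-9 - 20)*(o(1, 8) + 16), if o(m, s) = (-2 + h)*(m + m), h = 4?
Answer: 20*I*√29 ≈ 107.7*I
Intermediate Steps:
o(m, s) = 4*m (o(m, s) = (-2 + 4)*(m + m) = 2*(2*m) = 4*m)
√(-9 - 20)*(o(1, 8) + 16) = √(-9 - 20)*(4*1 + 16) = √(-29)*(4 + 16) = (I*√29)*20 = 20*I*√29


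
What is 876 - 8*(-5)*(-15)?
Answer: 276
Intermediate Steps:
876 - 8*(-5)*(-15) = 876 - (-40)*(-15) = 876 - 1*600 = 876 - 600 = 276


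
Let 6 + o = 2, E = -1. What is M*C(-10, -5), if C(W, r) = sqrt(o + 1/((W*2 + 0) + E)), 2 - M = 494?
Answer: -164*I*sqrt(1785)/7 ≈ -989.84*I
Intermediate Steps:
M = -492 (M = 2 - 1*494 = 2 - 494 = -492)
o = -4 (o = -6 + 2 = -4)
C(W, r) = sqrt(-4 + 1/(-1 + 2*W)) (C(W, r) = sqrt(-4 + 1/((W*2 + 0) - 1)) = sqrt(-4 + 1/((2*W + 0) - 1)) = sqrt(-4 + 1/(2*W - 1)) = sqrt(-4 + 1/(-1 + 2*W)))
M*C(-10, -5) = -492*sqrt(5 - 8*(-10))*(I*sqrt(21)/21) = -492*sqrt(5 + 80)*(I*sqrt(21)/21) = -492*sqrt(85)*(I*sqrt(21)/21) = -492*I*sqrt(1785)/21 = -164*I*sqrt(1785)/7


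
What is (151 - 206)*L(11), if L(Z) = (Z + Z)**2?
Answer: -26620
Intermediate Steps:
L(Z) = 4*Z**2 (L(Z) = (2*Z)**2 = 4*Z**2)
(151 - 206)*L(11) = (151 - 206)*(4*11**2) = -220*121 = -55*484 = -26620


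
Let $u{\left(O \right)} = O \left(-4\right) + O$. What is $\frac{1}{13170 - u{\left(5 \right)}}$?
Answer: $\frac{1}{13185} \approx 7.5844 \cdot 10^{-5}$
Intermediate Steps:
$u{\left(O \right)} = - 3 O$ ($u{\left(O \right)} = - 4 O + O = - 3 O$)
$\frac{1}{13170 - u{\left(5 \right)}} = \frac{1}{13170 - \left(-3\right) 5} = \frac{1}{13170 - -15} = \frac{1}{13170 + 15} = \frac{1}{13185}$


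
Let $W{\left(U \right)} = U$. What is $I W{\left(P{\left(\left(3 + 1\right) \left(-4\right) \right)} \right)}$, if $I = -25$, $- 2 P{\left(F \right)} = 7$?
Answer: $\frac{175}{2} \approx 87.5$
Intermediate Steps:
$P{\left(F \right)} = - \frac{7}{2}$ ($P{\left(F \right)} = \left(- \frac{1}{2}\right) 7 = - \frac{7}{2}$)
$I W{\left(P{\left(\left(3 + 1\right) \left(-4\right) \right)} \right)} = \left(-25\right) \left(- \frac{7}{2}\right) = \frac{175}{2}$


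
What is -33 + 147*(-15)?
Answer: -2238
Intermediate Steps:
-33 + 147*(-15) = -33 - 2205 = -2238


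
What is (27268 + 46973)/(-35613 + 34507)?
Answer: -74241/1106 ≈ -67.126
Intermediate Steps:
(27268 + 46973)/(-35613 + 34507) = 74241/(-1106) = 74241*(-1/1106) = -74241/1106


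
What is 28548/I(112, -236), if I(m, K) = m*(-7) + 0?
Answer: -7137/196 ≈ -36.413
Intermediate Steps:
I(m, K) = -7*m (I(m, K) = -7*m + 0 = -7*m)
28548/I(112, -236) = 28548/((-7*112)) = 28548/(-784) = 28548*(-1/784) = -7137/196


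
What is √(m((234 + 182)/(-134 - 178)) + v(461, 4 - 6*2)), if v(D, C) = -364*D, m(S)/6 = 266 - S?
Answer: 10*I*√1662 ≈ 407.68*I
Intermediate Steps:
m(S) = 1596 - 6*S (m(S) = 6*(266 - S) = 1596 - 6*S)
√(m((234 + 182)/(-134 - 178)) + v(461, 4 - 6*2)) = √((1596 - 6*(234 + 182)/(-134 - 178)) - 364*461) = √((1596 - 2496/(-312)) - 167804) = √((1596 - 2496*(-1)/312) - 167804) = √((1596 - 6*(-4/3)) - 167804) = √((1596 + 8) - 167804) = √(1604 - 167804) = √(-166200) = 10*I*√1662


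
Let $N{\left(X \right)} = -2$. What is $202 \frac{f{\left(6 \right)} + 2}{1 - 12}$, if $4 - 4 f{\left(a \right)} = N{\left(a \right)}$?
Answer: $- \frac{707}{11} \approx -64.273$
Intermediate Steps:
$f{\left(a \right)} = \frac{3}{2}$ ($f{\left(a \right)} = 1 - - \frac{1}{2} = 1 + \frac{1}{2} = \frac{3}{2}$)
$202 \frac{f{\left(6 \right)} + 2}{1 - 12} = 202 \frac{\frac{3}{2} + 2}{1 - 12} = 202 \frac{7}{2 \left(-11\right)} = 202 \cdot \frac{7}{2} \left(- \frac{1}{11}\right) = 202 \left(- \frac{7}{22}\right) = - \frac{707}{11}$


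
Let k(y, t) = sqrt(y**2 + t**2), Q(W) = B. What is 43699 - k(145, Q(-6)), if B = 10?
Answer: 43699 - 65*sqrt(5) ≈ 43554.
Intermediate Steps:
Q(W) = 10
k(y, t) = sqrt(t**2 + y**2)
43699 - k(145, Q(-6)) = 43699 - sqrt(10**2 + 145**2) = 43699 - sqrt(100 + 21025) = 43699 - sqrt(21125) = 43699 - 65*sqrt(5)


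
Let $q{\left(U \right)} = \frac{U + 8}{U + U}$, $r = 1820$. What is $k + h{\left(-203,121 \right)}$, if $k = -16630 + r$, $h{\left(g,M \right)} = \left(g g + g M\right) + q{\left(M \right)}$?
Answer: $\frac{444441}{242} \approx 1836.5$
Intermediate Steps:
$q{\left(U \right)} = \frac{8 + U}{2 U}$
$h{\left(g,M \right)} = g^{2} + M g + \frac{8 + M}{2 M}$ ($h{\left(g,M \right)} = \left(g g + g M\right) + \frac{8 + M}{2 M} = \left(g^{2} + M g\right) + \frac{8 + M}{2 M} = g^{2} + M g + \frac{8 + M}{2 M}$)
$k = -14810$ ($k = -16630 + 1820 = -14810$)
$k + h{\left(-203,121 \right)} = -14810 + \frac{4 + \frac{1}{2} \cdot 121 + 121 \left(-203\right) \left(121 - 203\right)}{121} = -14810 + \frac{4 + \frac{121}{2} + 121 \left(-203\right) \left(-82\right)}{121} = -14810 + \frac{4 + \frac{121}{2} + 2014166}{121} = -14810 + \frac{1}{121} \cdot \frac{4028461}{2} = -14810 + \frac{4028461}{242} = \frac{444441}{242}$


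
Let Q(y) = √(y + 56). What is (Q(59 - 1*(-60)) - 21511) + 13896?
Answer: -7615 + 5*√7 ≈ -7601.8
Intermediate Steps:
Q(y) = √(56 + y)
(Q(59 - 1*(-60)) - 21511) + 13896 = (√(56 + (59 - 1*(-60))) - 21511) + 13896 = (√(56 + (59 + 60)) - 21511) + 13896 = (√(56 + 119) - 21511) + 13896 = (√175 - 21511) + 13896 = (5*√7 - 21511) + 13896 = (-21511 + 5*√7) + 13896 = -7615 + 5*√7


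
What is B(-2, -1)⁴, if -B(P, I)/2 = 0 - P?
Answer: 256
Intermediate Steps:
B(P, I) = 2*P (B(P, I) = -2*(0 - P) = -(-2)*P = 2*P)
B(-2, -1)⁴ = (2*(-2))⁴ = (-4)⁴ = 256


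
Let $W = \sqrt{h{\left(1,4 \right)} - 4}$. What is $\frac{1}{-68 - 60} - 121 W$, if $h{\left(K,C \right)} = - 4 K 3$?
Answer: $- \frac{1}{128} - 484 i \approx -0.0078125 - 484.0 i$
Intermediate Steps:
$h{\left(K,C \right)} = - 12 K$
$W = 4 i$ ($W = \sqrt{\left(-12\right) 1 - 4} = \sqrt{-12 - 4} = \sqrt{-16} = 4 i \approx 4.0 i$)
$\frac{1}{-68 - 60} - 121 W = \frac{1}{-68 - 60} - 121 \cdot 4 i = \frac{1}{-128} - 484 i = - \frac{1}{128} - 484 i$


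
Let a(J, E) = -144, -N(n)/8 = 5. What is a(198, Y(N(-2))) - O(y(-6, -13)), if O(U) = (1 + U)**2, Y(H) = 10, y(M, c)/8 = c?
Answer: -10753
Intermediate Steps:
y(M, c) = 8*c
N(n) = -40 (N(n) = -8*5 = -40)
a(198, Y(N(-2))) - O(y(-6, -13)) = -144 - (1 + 8*(-13))**2 = -144 - (1 - 104)**2 = -144 - 1*(-103)**2 = -144 - 1*10609 = -144 - 10609 = -10753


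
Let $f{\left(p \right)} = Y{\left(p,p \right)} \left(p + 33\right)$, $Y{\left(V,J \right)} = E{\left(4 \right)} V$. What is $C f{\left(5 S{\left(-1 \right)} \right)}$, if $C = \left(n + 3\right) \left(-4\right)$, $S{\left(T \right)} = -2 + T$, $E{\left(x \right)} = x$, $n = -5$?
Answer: $-8640$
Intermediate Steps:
$C = 8$ ($C = \left(-5 + 3\right) \left(-4\right) = \left(-2\right) \left(-4\right) = 8$)
$Y{\left(V,J \right)} = 4 V$
$f{\left(p \right)} = 4 p \left(33 + p\right)$ ($f{\left(p \right)} = 4 p \left(p + 33\right) = 4 p \left(33 + p\right)$)
$C f{\left(5 S{\left(-1 \right)} \right)} = 8 \cdot 4 \cdot 5 \left(-2 - 1\right) \left(33 + 5 \left(-2 - 1\right)\right) = 8 \cdot 4 \cdot 5 \left(-3\right) \left(33 + 5 \left(-3\right)\right) = 8 \cdot 4 \left(-15\right) \left(33 - 15\right) = 8 \cdot 4 \left(-15\right) 18 = 8 \left(-1080\right) = -8640$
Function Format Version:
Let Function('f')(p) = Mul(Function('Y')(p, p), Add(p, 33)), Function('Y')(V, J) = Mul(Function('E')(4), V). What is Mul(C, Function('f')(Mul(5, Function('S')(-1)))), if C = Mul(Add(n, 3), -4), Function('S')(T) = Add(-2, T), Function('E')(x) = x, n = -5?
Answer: -8640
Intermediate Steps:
C = 8 (C = Mul(Add(-5, 3), -4) = Mul(-2, -4) = 8)
Function('Y')(V, J) = Mul(4, V)
Function('f')(p) = Mul(4, p, Add(33, p)) (Function('f')(p) = Mul(Mul(4, p), Add(p, 33)) = Mul(Mul(4, p), Add(33, p)) = Mul(4, p, Add(33, p)))
Mul(C, Function('f')(Mul(5, Function('S')(-1)))) = Mul(8, Mul(4, Mul(5, Add(-2, -1)), Add(33, Mul(5, Add(-2, -1))))) = Mul(8, Mul(4, Mul(5, -3), Add(33, Mul(5, -3)))) = Mul(8, Mul(4, -15, Add(33, -15))) = Mul(8, Mul(4, -15, 18)) = Mul(8, -1080) = -8640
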